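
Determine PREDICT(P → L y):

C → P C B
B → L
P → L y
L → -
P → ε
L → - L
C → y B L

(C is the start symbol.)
PREDICT(P → L y) = (FIRST(RHS) \ {ε}) ∪ (FOLLOW(P) if ε ∈ FIRST(RHS), i.e. RHS ⇒* ε)
FIRST(L) = { '-' }
FIRST(L y) = { '-' }
ε ∉ FIRST(L y), so FOLLOW(P) is not added.
PREDICT(P → L y) = { '-' }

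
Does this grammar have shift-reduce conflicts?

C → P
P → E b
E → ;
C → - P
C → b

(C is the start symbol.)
Augment with C' → C and build the canonical LR(0) collection (I0 = CLOSURE({[C' → . C]}), then GOTO on every symbol after a dot until no new states appear). It has 9 states:
  I0: { [C → . - P], [C → . P], [C → . b], [C' → . C], [E → . ;], [P → . E b] }  — shift
  I1: { [C → - . P], [E → . ;], [P → . E b] }  — shift
  I2: { [E → ; .] }  — reduce
  I3: { [C' → C .] }  — accept
  I4: { [P → E . b] }  — shift
  I5: { [C → P .] }  — reduce
  I6: { [C → b .] }  — reduce
  I7: { [P → E b .] }  — reduce
  I8: { [C → - P .] }  — reduce

No state contains both a complete item and a shift item.

Answer: No shift-reduce conflicts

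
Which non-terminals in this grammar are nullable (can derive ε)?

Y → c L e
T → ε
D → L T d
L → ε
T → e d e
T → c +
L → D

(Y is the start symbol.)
A non-terminal is nullable if it can derive ε (the empty string): either it has an ε-production, or it has a production whose right-hand side consists entirely of nullable non-terminals.

ε-productions: T → ε, L → ε
So T, L are immediately nullable.
No further non-terminal can be added: every production for the remaining non-terminals contains a terminal or a non-nullable non-terminal.
Nullable = { 'L', 'T' }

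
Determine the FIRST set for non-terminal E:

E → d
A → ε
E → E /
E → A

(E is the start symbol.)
To compute FIRST(E), examine every production with E on the left-hand side, reading each right-hand side left to right until a non-nullable symbol is reached.

FIRST sets of the other non-terminals involved (by the same procedure, iterated to a fixed point):
  FIRST(A) = { ε }

From E → d:
  - d is a terminal: add 'd' and stop
From E → E /:
  - E is the symbol being defined: contributes nothing new
    E is nullable, so continue to the next symbol
  - '/' is a terminal: add '/' and stop
From E → A:
  - A is a non-terminal: add FIRST(A) \ {ε} = { }
    A is nullable and nothing follows, so the whole right-hand side can vanish: ε ∈ FIRST(E)

Collecting: FIRST(E) = { '/', 'd', ε }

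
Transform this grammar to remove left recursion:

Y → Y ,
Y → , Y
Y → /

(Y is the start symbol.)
Y → , Y Y'
Y → / Y'
Y' → , Y'
Y' → ε

Y is directly left-recursive. The standard transformation for
  A → A α₁ | ... | A α_m | β₁ | ... | β_n
is
  A  → β₁ A' | ... | β_n A'
  A' → α₁ A' | ... | α_m A' | ε

Y → , Y becomes Y → , Y Y'
Y → / becomes Y → / Y'
Y → Y , becomes Y' → , Y'
Add Y' → ε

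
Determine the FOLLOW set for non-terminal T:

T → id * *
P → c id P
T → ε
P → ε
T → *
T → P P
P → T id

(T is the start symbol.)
To compute FOLLOW(T), find every occurrence of T on a right-hand side N → α T β: add FIRST(β) \ {ε}, and if β is empty or nullable also add FOLLOW(N). Iterate to a fixed point.

T is the start symbol, so $ ∈ FOLLOW(T).
In P → T id: T is followed by id, add FIRST(id) \ {ε} = { 'id' }

Taking the union: FOLLOW(T) = { $, 'id' }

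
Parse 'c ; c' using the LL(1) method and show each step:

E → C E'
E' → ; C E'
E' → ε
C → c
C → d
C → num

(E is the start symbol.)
LL(1) parsing maintains a stack (initially the start symbol over $) and the input. At each step: if the stack top is a terminal, match it against the current input token; if it is a non-terminal N, replace it with the RHS of M[N, lookahead] (the unique production whose predict set contains the lookahead).

Stack is shown with the top on the left.

Stack     Input    Action
-------------------------
E $       c ; c $  output E → C E'
C E' $    c ; c $  output C → c
c E' $    c ; c $  match 'c'
E' $      ; c $    output E' → ; C E'
; C E' $  ; c $    match ';'
C E' $    c $      output C → c
c E' $    c $      match 'c'
E' $      $        output E' → ε
$         $        accept

The string is accepted.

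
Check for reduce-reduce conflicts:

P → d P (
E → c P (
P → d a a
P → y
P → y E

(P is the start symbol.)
Augment with P' → P and build the canonical LR(0) collection (I0 = CLOSURE({[P' → . P]}), then GOTO on every symbol after a dot until no new states appear). It has 12 states:
  I0: { [P → . d P (], [P → . d a a], [P → . y E], [P → . y], [P' → . P] }  — shift
  I1: { [P' → P .] }  — accept
  I2: { [P → . d P (], [P → . d a a], [P → . y E], [P → . y], [P → d . P (], [P → d . a a] }  — shift
  I3: { [E → . c P (], [P → y . E], [P → y .] }  — shift, reduce
  I4: { [P → y E .] }  — reduce
  I5: { [E → c . P (], [P → . d P (], [P → . d a a], [P → . y E], [P → . y] }  — shift
  I6: { [E → c P . (] }  — shift
  I7: { [E → c P ( .] }  — reduce
  I8: { [P → d P . (] }  — shift
  I9: { [P → d a . a] }  — shift
  I10: { [P → d a a .] }  — reduce
  I11: { [P → d P ( .] }  — reduce

No state contains more than one complete item.

Answer: No reduce-reduce conflicts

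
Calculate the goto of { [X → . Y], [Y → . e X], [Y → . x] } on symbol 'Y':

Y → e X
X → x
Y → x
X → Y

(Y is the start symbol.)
GOTO(I, 'Y') = CLOSURE({ [A → αX.β] : [A → α.Xβ] ∈ I, X = 'Y' })

Items with dot before 'Y', with the dot advanced:
  [X → . Y] → [X → Y .]
Closure adds nothing (no advanced item has the dot before a non-terminal).

GOTO = { [X → Y .] }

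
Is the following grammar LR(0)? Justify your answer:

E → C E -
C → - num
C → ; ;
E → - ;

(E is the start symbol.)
A grammar is LR(0) if no state in the canonical LR(0) collection has:
  - both a shift item (dot before a terminal) and a complete item (shift-reduce conflict), or
  - two or more complete items (reduce-reduce conflict; the accept item [E' → E .] counts as a complete item here).

Augment with E' → E and build the canonical LR(0) collection (I0 = CLOSURE({[E' → . E]}), then GOTO on every symbol after a dot until no new states appear). It has 10 states:
  I0: { [C → . - num], [C → . ; ;], [E → . - ;], [E → . C E -], [E' → . E] }  — shift
  I1: { [C → - . num], [E → - . ;] }  — shift
  I2: { [C → ; . ;] }  — shift
  I3: { [C → . - num], [C → . ; ;], [E → . - ;], [E → . C E -], [E → C . E -] }  — shift
  I4: { [E' → E .] }  — accept
  I5: { [E → C E . -] }  — shift
  I6: { [E → C E - .] }  — reduce
  I7: { [C → ; ; .] }  — reduce
  I8: { [E → - ; .] }  — reduce
  I9: { [C → - num .] }  — reduce

Every state is either a pure shift/goto state or contains exactly one complete item and nothing to shift — no conflicts. The grammar is LR(0).

Answer: Yes, the grammar is LR(0)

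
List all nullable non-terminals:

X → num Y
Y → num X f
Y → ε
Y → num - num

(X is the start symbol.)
{ 'Y' }

A non-terminal is nullable if it can derive ε (the empty string): either it has an ε-production, or it has a production whose right-hand side consists entirely of nullable non-terminals.

ε-productions: Y → ε
So Y is immediately nullable.
No further non-terminal can be added: every production for the remaining non-terminals contains a terminal or a non-nullable non-terminal.
Nullable = { 'Y' }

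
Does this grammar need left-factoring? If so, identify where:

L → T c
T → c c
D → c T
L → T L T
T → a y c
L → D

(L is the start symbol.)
Yes, L has productions with common prefix 'T'

Left-factoring is needed when two productions for the same non-terminal
share a common prefix on the right-hand side.

Productions for L:
  L → T c
  L → T L T
  L → D
Productions for T:
  T → c c
  T → a y c

Found common prefix 'T' in productions for L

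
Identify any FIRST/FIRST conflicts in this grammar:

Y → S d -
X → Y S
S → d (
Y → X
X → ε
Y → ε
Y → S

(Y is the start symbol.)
Yes. Y → S d '-' / Y → X on { 'd' }; Y → S d '-' / Y → S on { 'd' }; Y → X / Y → ε on { ε }; Y → X / Y → S on { 'd' }

A FIRST/FIRST conflict occurs when two productions N → α and N → β for the same non-terminal have FIRST(α) ∩ FIRST(β) ≠ ∅ (with ε ∈ FIRST of a nullable right-hand side, so two nullable alternatives also conflict).

FIRST sets of the non-terminals at (or reachable through a nullable prefix from) the front of some alternative:
  FIRST(S) = { 'd' }
  FIRST(X) = { 'd', ε }
  FIRST(Y) = { 'd', ε }

Productions for Y:
  Y → S d -: FIRST = { 'd' }
  Y → X: FIRST = { 'd', ε }
  Y → ε: FIRST = { ε }
  Y → S: FIRST = { 'd' }
Productions for X:
  X → Y S: FIRST = { 'd' }
  X → ε: FIRST = { ε }
S has only one production, so no FIRST/FIRST conflict is possible there.

Conflict for Y: Y → S d - and Y → X
  Overlap: { 'd' }
Conflict for Y: Y → S d - and Y → S
  Overlap: { 'd' }
Conflict for Y: Y → X and Y → ε
  Overlap: { ε }
Conflict for Y: Y → X and Y → S
  Overlap: { 'd' }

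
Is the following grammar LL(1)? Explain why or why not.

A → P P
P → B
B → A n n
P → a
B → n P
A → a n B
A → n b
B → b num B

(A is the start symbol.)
No. Predict set conflict for A: { 'a' }

Relevant sets:
  FIRST(P) = { 'a', 'b', 'n' }
  FIRST(B) = { 'a', 'b', 'n' }
  FIRST(A) = { 'a', 'b', 'n' }

For A:
  PREDICT(A → P P) = { 'a', 'b', 'n' }
  PREDICT(A → a n B) = { 'a' }
  PREDICT(A → n b) = { 'n' }
For P:
  PREDICT(P → B) = { 'a', 'b', 'n' }
  PREDICT(P → a) = { 'a' }
For B:
  PREDICT(B → A n n) = { 'a', 'b', 'n' }
  PREDICT(B → n P) = { 'n' }
  PREDICT(B → b num B) = { 'b' }

Conflict found: Predict set conflict for A: { 'a' }
The grammar is NOT LL(1).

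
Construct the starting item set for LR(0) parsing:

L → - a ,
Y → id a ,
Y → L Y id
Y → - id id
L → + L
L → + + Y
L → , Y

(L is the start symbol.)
First, augment the grammar with L' → L
I₀ = CLOSURE({ [L' → . L] }):
  [L' → . L] has the dot before L: add [L → . - a ,], [L → . + L], [L → . + + Y], [L → . , Y]
No further items can be added.

I₀ = { [L → . + + Y], [L → . + L], [L → . , Y], [L → . - a ,], [L' → . L] }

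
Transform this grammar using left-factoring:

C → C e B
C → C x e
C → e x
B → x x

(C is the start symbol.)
C → C C'
C' → e B
C' → x e
C → e x
B → x x

Left-factoring transforms A → αβ₁ | αβ₂ into A → αA' and A' → β₁ | β₂
(α is the longest common prefix among the alternatives). Repeat until
no nonterminal has two alternatives with a common prefix.

Round 1: C has alternatives sharing prefix 'C'. Introduce C': C → C C'
  Add: C' → e B
  Add: C' → x e

No remaining common prefixes — done.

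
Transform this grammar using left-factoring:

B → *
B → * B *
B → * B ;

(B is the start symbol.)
B → * B'
B' → ε
B' → B B''
B'' → *
B'' → ;

Left-factoring transforms A → αβ₁ | αβ₂ into A → αA' and A' → β₁ | β₂
(α is the longest common prefix among the alternatives). Repeat until
no nonterminal has two alternatives with a common prefix.

Round 1: B has alternatives sharing prefix '*'. Introduce B': B → * B'
  Add: B' → ε
  Add: B' → B *
  Add: B' → B ;

Round 2: B' has alternatives sharing prefix 'B'. Introduce B'': B' → B B''
  Add: B'' → *
  Add: B'' → ;

No remaining common prefixes — done.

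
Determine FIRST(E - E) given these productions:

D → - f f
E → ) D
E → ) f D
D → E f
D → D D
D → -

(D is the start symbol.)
FIRST sets of the non-terminals involved (from the grammar, by fixed-point iteration):
  FIRST(E) = { ')' }

To compute FIRST(E - E), process the symbols left to right:
Symbol E is a non-terminal. Add FIRST(E) \ {ε} = { ')' }
E is not nullable (ε ∉ FIRST(E)), so stop here.
FIRST(E - E) = { ')' }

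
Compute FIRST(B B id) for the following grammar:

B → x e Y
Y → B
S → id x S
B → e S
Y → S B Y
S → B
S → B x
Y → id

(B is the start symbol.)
{ 'e', 'x' }

FIRST sets of the non-terminals involved (from the grammar, by fixed-point iteration):
  FIRST(B) = { 'e', 'x' }

To compute FIRST(B B id), process the symbols left to right:
Symbol B is a non-terminal. Add FIRST(B) \ {ε} = { 'e', 'x' }
B is not nullable (ε ∉ FIRST(B)), so stop here.
FIRST(B B id) = { 'e', 'x' }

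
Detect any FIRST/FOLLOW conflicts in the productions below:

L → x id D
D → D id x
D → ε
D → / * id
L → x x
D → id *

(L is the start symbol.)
Nullable non-terminals: D.
FIRST sets used below: FIRST(D) = { '/', 'id', ε }

D: nullable alternative(s) D → ε; FOLLOW(D) = { $, 'id' }
  D → D id x: FIRST \ {ε} = { '/', 'id' } — overlaps FOLLOW(D) on { 'id' }: CONFLICT
  D → ε: FIRST \ {ε} = { } — this is the only nullable alternative, skip
  D → / * id: FIRST \ {ε} = { '/' } — disjoint from FOLLOW(D)
  D → id *: FIRST \ {ε} = { 'id' } — overlaps FOLLOW(D) on { 'id' }: CONFLICT

L has no nullable alternative, so no FIRST/FOLLOW check is needed there.

So the grammar has 2 FIRST/FOLLOW conflicts (marked CONFLICT above).

Answer: Yes. D → D id x with FOLLOW(D) on { 'id' }; D → id '*' with FOLLOW(D) on { 'id' }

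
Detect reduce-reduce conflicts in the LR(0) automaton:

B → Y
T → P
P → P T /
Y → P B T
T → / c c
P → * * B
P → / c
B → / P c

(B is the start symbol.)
No reduce-reduce conflicts

A reduce-reduce conflict occurs when an LR(0) state has two complete items [A → α .] and [B → β .] — both call for a reduction, and with no lookahead the parser cannot choose between them.

Augment with B' → B and build the canonical LR(0) collection (I0 = CLOSURE({[B' → . B]}), then GOTO on every symbol after a dot until no new states appear). It has 22 states:
  I0: { [B → . / P c], [B → . Y], [B' → . B], [P → . * * B], [P → . / c], [P → . P T /], [Y → . P B T] }  — shift
  I1: { [P → * . * B] }  — shift
  I2: { [B → / . P c], [P → . * * B], [P → . / c], [P → . P T /], [P → / . c] }  — shift
  I3: { [B' → B .] }  — accept
  I4: { [B → . / P c], [B → . Y], [P → . * * B], [P → . / c], [P → . P T /], [P → P . T /], [T → . / c c], [T → . P], [Y → . P B T], [Y → P . B T] }  — shift
  I5: { [B → Y .] }  — reduce
  I6: { [B → / . P c], [P → . * * B], [P → . / c], [P → . P T /], [P → / . c], [T → / . c c] }  — shift
  I7: { [P → . * * B], [P → . / c], [P → . P T /], [T → . / c c], [T → . P], [Y → P B . T] }  — shift
  I8: { [B → . / P c], [B → . Y], [P → . * * B], [P → . / c], [P → . P T /], [P → P . T /], [T → . / c c], [T → . P], [T → P .], [Y → . P B T], [Y → P . B T] }  — shift, reduce
  I9: { [P → P T . /] }  — shift
  I10: { [P → P T / .] }  — reduce
  I11: { [P → / . c], [T → / . c c] }  — shift
  I12: { [P → . * * B], [P → . / c], [P → . P T /], [P → P . T /], [T → . / c c], [T → . P], [T → P .] }  — shift, reduce
  I13: { [Y → P B T .] }  — reduce
  I14: { [P → / c .], [T → / c . c] }  — shift, reduce
  I15: { [T → / c c .] }  — reduce
  I16: { [P → / . c] }  — shift
  I17: { [B → / P . c], [P → . * * B], [P → . / c], [P → . P T /], [P → P . T /], [T → . / c c], [T → . P] }  — shift
  I18: { [B → / P c .] }  — reduce
  I19: { [P → / c .] }  — reduce
  I20: { [B → . / P c], [B → . Y], [P → * * . B], [P → . * * B], [P → . / c], [P → . P T /], [Y → . P B T] }  — shift
  I21: { [P → * * B .] }  — reduce

No state contains more than one complete item.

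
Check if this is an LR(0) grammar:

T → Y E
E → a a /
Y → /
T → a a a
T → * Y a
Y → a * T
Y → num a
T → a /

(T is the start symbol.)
Yes, the grammar is LR(0)

A grammar is LR(0) if no state in the canonical LR(0) collection has:
  - both a shift item (dot before a terminal) and a complete item (shift-reduce conflict), or
  - two or more complete items (reduce-reduce conflict; the accept item [T' → T .] counts as a complete item here).

Augment with T' → T and build the canonical LR(0) collection (I0 = CLOSURE({[T' → . T]}), then GOTO on every symbol after a dot until no new states appear). It has 20 states:
  I0: { [T → . * Y a], [T → . Y E], [T → . a /], [T → . a a a], [T' → . T], [Y → . /], [Y → . a * T], [Y → . num a] }  — shift
  I1: { [T → * . Y a], [Y → . /], [Y → . a * T], [Y → . num a] }  — shift
  I2: { [Y → / .] }  — reduce
  I3: { [T' → T .] }  — accept
  I4: { [E → . a a /], [T → Y . E] }  — shift
  I5: { [T → a . /], [T → a . a a], [Y → a . * T] }  — shift
  I6: { [Y → num . a] }  — shift
  I7: { [Y → num a .] }  — reduce
  I8: { [T → . * Y a], [T → . Y E], [T → . a /], [T → . a a a], [Y → . /], [Y → . a * T], [Y → . num a], [Y → a * . T] }  — shift
  I9: { [T → a / .] }  — reduce
  I10: { [T → a a . a] }  — shift
  I11: { [T → a a a .] }  — reduce
  I12: { [Y → a * T .] }  — reduce
  I13: { [T → Y E .] }  — reduce
  I14: { [E → a . a /] }  — shift
  I15: { [E → a a . /] }  — shift
  I16: { [E → a a / .] }  — reduce
  I17: { [T → * Y . a] }  — shift
  I18: { [Y → a . * T] }  — shift
  I19: { [T → * Y a .] }  — reduce

Every state is either a pure shift/goto state or contains exactly one complete item and nothing to shift — no conflicts. The grammar is LR(0).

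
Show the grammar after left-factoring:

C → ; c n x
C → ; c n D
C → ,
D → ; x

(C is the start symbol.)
C → ; c n C'
C' → x
C' → D
C → ,
D → ; x

Left-factoring transforms A → αβ₁ | αβ₂ into A → αA' and A' → β₁ | β₂
(α is the longest common prefix among the alternatives). Repeat until
no nonterminal has two alternatives with a common prefix.

Round 1: C has alternatives sharing prefix '; c n'. Introduce C': C → ; c n C'
  Add: C' → x
  Add: C' → D

No remaining common prefixes — done.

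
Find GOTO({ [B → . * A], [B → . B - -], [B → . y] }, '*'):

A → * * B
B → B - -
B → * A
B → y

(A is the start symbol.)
{ [A → . * * B], [B → * . A] }

GOTO(I, '*') = CLOSURE({ [A → αX.β] : [A → α.Xβ] ∈ I, X = '*' })

Items with dot before '*', with the dot advanced:
  [B → . * A] → [B → * . A]
Closure of the advanced items:
  [B → * . A] has the dot before A: add [A → . * * B]

GOTO = { [A → . * * B], [B → * . A] }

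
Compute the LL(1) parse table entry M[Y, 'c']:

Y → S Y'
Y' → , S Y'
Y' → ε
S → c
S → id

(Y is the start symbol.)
Y → S Y'

To find M[Y, 'c'], we find productions for Y where 'c' is in the predict set (PREDICT(N → α) = (FIRST(α) \ {ε}) ∪ (FOLLOW(N) if α ⇒* ε)).

Relevant sets:
  FIRST(S) = { 'c', 'id' }

Y → S Y': PREDICT = { 'c', 'id' }
  'c' is in predict set, so this production goes in M[Y, 'c']

M[Y, 'c'] = Y → S Y'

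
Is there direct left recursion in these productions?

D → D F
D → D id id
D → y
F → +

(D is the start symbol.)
Yes, D is left-recursive

Direct left recursion occurs when N → N α for some non-terminal N (the right-hand side begins with the left-hand side itself).

D → D F: LEFT RECURSIVE (starts with D)
D → D id id: LEFT RECURSIVE (starts with D)
D → y: starts with y
F → +: starts with '+'

The grammar has direct left recursion on: D.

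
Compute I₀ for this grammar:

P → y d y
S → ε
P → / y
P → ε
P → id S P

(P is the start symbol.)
{ [P → . / y], [P → . id S P], [P → . y d y], [P → .], [P' → . P] }

First, augment the grammar with P' → P
I₀ = CLOSURE({ [P' → . P] }):
  [P' → . P] has the dot before P: add [P → . y d y], [P → . / y], [P → .], [P → . id S P]
No further items can be added.

I₀ = { [P → . / y], [P → . id S P], [P → . y d y], [P → .], [P' → . P] }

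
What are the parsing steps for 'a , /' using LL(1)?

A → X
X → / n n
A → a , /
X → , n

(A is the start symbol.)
Stack is shown with the top on the left.

Stack    Input    Action
------------------------
A $      a , / $  output A → a , /
a , / $  a , / $  match 'a'
, / $    , / $    match ','
/ $      / $      match '/'
$        $        accept

The string is accepted.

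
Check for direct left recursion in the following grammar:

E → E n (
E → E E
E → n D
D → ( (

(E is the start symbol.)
E → E n (: LEFT RECURSIVE (starts with E)
E → E E: LEFT RECURSIVE (starts with E)
E → n D: starts with n
D → ( (: starts with '('

The grammar has direct left recursion on: E.

Answer: Yes, E is left-recursive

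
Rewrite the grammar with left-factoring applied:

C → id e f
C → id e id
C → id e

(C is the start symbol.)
C → id e C'
C' → f
C' → id
C' → ε

Left-factoring transforms A → αβ₁ | αβ₂ into A → αA' and A' → β₁ | β₂
(α is the longest common prefix among the alternatives). Repeat until
no nonterminal has two alternatives with a common prefix.

Round 1: C has alternatives sharing prefix 'id e'. Introduce C': C → id e C'
  Add: C' → f
  Add: C' → id
  Add: C' → ε

No remaining common prefixes — done.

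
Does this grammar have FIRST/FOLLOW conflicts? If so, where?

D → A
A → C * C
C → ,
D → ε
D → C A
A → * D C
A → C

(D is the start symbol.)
Nullable non-terminals: D.
FIRST sets used below: FIRST(A) = { '*', ',' }, FIRST(C) = { ',' }

D: nullable alternative(s) D → ε; FOLLOW(D) = { $, ',' }
  D → A: FIRST \ {ε} = { '*', ',' } — overlaps FOLLOW(D) on { ',' }: CONFLICT
  D → ε: FIRST \ {ε} = { } — this is the only nullable alternative, skip
  D → C A: FIRST \ {ε} = { ',' } — overlaps FOLLOW(D) on { ',' }: CONFLICT

A, C have no nullable alternative, so no FIRST/FOLLOW check is needed there.

So the grammar has 2 FIRST/FOLLOW conflicts (marked CONFLICT above).

Answer: Yes. D → A with FOLLOW(D) on { ',' }; D → C A with FOLLOW(D) on { ',' }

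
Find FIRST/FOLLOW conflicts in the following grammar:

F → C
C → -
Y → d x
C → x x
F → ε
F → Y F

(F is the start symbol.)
No FIRST/FOLLOW conflicts.

A FIRST/FOLLOW conflict occurs when a non-terminal N has a nullable alternative N → β (β ⇒* ε) and another alternative N → α with FIRST(α) ∩ FOLLOW(N) ≠ ∅: on such a lookahead the parser cannot decide between expanding α and letting N vanish via β.

Nullable non-terminals: F.
FIRST sets used below: FIRST(C) = { '-', 'x' }, FIRST(Y) = { 'd' }

F: nullable alternative(s) F → ε; FOLLOW(F) = { $ }
  F → C: FIRST \ {ε} = { '-', 'x' } — disjoint from FOLLOW(F)
  F → ε: FIRST \ {ε} = { } — this is the only nullable alternative, skip
  F → Y F: FIRST \ {ε} = { 'd' } — disjoint from FOLLOW(F)

C, Y have no nullable alternative, so no FIRST/FOLLOW check is needed there.

No FIRST/FOLLOW conflicts found.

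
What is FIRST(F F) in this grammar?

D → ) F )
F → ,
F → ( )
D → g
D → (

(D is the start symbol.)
FIRST sets of the non-terminals involved (from the grammar, by fixed-point iteration):
  FIRST(F) = { '(', ',' }

To compute FIRST(F F), process the symbols left to right:
Symbol F is a non-terminal. Add FIRST(F) \ {ε} = { '(', ',' }
F is not nullable (ε ∉ FIRST(F)), so stop here.
FIRST(F F) = { '(', ',' }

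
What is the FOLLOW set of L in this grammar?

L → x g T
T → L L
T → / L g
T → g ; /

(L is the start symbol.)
To compute FOLLOW(L), find every occurrence of L on a right-hand side N → α L β: add FIRST(β) \ {ε}, and if β is empty or nullable also add FOLLOW(N). Iterate to a fixed point.

L is the start symbol, so $ ∈ FOLLOW(L).
In T → L L: L is followed by L, add FIRST(L) \ {ε} = { 'x' }
In T → L L: L is at the end, add FOLLOW(T)
In T → / L g: L is followed by g, add FIRST(g) \ {ε} = { 'g' }

The FOLLOW sets referred to above (computed the same way, to a fixed point):
  FOLLOW(T) = { $, 'g', 'x' }

Taking the union: FOLLOW(L) = { $, 'g', 'x' }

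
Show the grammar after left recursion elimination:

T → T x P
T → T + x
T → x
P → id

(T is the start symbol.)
T is directly left-recursive. The standard transformation for
  A → A α₁ | ... | A α_m | β₁ | ... | β_n
is
  A  → β₁ A' | ... | β_n A'
  A' → α₁ A' | ... | α_m A' | ε

T → x becomes T → x T'
T → T x P becomes T' → x P T'
T → T + x becomes T' → + x T'
Add T' → ε

Productions for other non-terminals are unchanged:
  P → id

Resulting grammar:
T → x T'
T' → x P T'
T' → + x T'
T' → ε
P → id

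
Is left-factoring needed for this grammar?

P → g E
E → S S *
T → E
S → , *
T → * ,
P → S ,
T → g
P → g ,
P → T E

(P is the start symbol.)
Yes, P has productions with common prefix 'g'

Left-factoring is needed when two productions for the same non-terminal
share a common prefix on the right-hand side.

Productions for P:
  P → g E
  P → S ,
  P → g ,
  P → T E
Productions for T:
  T → E
  T → * ,
  T → g

Found common prefix 'g' in productions for P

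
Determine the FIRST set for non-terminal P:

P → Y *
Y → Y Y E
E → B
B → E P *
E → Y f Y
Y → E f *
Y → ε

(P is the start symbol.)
FIRST sets of the other non-terminals involved (by the same procedure, iterated to a fixed point):
  FIRST(Y) = { 'f', ε }

From P → Y *:
  - Y is a non-terminal: add FIRST(Y) \ {ε} = { 'f' }
    Y is nullable, so continue to the next symbol
  - '*' is a terminal: add '*' and stop

Collecting: FIRST(P) = { '*', 'f' }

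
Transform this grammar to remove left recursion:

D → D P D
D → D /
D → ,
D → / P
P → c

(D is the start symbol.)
D → , D'
D → / P D'
D' → P D D'
D' → / D'
D' → ε
P → c

D is directly left-recursive. The standard transformation for
  A → A α₁ | ... | A α_m | β₁ | ... | β_n
is
  A  → β₁ A' | ... | β_n A'
  A' → α₁ A' | ... | α_m A' | ε

D → , becomes D → , D'
D → / P becomes D → / P D'
D → D P D becomes D' → P D D'
D → D / becomes D' → / D'
Add D' → ε

Productions for other non-terminals are unchanged:
  P → c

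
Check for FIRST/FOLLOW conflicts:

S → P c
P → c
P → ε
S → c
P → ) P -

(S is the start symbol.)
Nullable non-terminals: P.

P: nullable alternative(s) P → ε; FOLLOW(P) = { '-', 'c' }
  P → c: FIRST \ {ε} = { 'c' } — overlaps FOLLOW(P) on { 'c' }: CONFLICT
  P → ε: FIRST \ {ε} = { } — this is the only nullable alternative, skip
  P → ) P -: FIRST \ {ε} = { ')' } — disjoint from FOLLOW(P)

S has no nullable alternative, so no FIRST/FOLLOW check is needed there.

So the grammar has 1 FIRST/FOLLOW conflict (marked CONFLICT above).

Answer: Yes. P → c with FOLLOW(P) on { 'c' }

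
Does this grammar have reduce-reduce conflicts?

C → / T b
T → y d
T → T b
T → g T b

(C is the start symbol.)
Augment with C' → C and build the canonical LR(0) collection (I0 = CLOSURE({[C' → . C]}), then GOTO on every symbol after a dot until no new states appear). It has 10 states:
  I0: { [C → . / T b], [C' → . C] }  — shift
  I1: { [C → / . T b], [T → . T b], [T → . g T b], [T → . y d] }  — shift
  I2: { [C' → C .] }  — accept
  I3: { [C → / T . b], [T → T . b] }  — shift
  I4: { [T → . T b], [T → . g T b], [T → . y d], [T → g . T b] }  — shift
  I5: { [T → y . d] }  — shift
  I6: { [T → y d .] }  — reduce
  I7: { [T → T . b], [T → g T . b] }  — shift
  I8: { [T → T b .], [T → g T b .] }  — 2 reduces
  I9: { [C → / T b .], [T → T b .] }  — 2 reduces

I8 contains complete items [T → T b .], [T → g T b .] — reduce-reduce conflict.
I9 contains complete items [C → / T b .], [T → T b .] — reduce-reduce conflict.

Answer: Yes — I8: [T → T b .] vs [T → g T b .]; I9: [C → / T b .] vs [T → T b .]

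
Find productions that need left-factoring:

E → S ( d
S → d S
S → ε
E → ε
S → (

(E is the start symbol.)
Left-factoring is needed when two productions for the same non-terminal
share a common prefix on the right-hand side.

Productions for E:
  E → S ( d
  E → ε
Productions for S:
  S → d S
  S → ε
  S → (

No common prefixes found.

Answer: No, left-factoring is not needed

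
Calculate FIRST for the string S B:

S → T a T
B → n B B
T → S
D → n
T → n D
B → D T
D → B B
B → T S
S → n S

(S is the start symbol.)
{ 'n' }

FIRST sets of the non-terminals involved (from the grammar, by fixed-point iteration):
  FIRST(S) = { 'n' }

To compute FIRST(S B), process the symbols left to right:
Symbol S is a non-terminal. Add FIRST(S) \ {ε} = { 'n' }
S is not nullable (ε ∉ FIRST(S)), so stop here.
FIRST(S B) = { 'n' }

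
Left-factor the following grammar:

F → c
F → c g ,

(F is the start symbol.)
Left-factoring transforms A → αβ₁ | αβ₂ into A → αA' and A' → β₁ | β₂
(α is the longest common prefix among the alternatives). Repeat until
no nonterminal has two alternatives with a common prefix.

Round 1: F has alternatives sharing prefix 'c'. Introduce F': F → c F'
  Add: F' → ε
  Add: F' → g ,

No remaining common prefixes — done.

Resulting grammar:
F → c F'
F' → ε
F' → g ,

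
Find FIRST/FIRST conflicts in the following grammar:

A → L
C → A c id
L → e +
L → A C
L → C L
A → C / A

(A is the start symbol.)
FIRST sets of the non-terminals at (or reachable through a nullable prefix from) the front of some alternative:
  FIRST(L) = { 'e' }
  FIRST(C) = { 'e' }
  FIRST(A) = { 'e' }

Productions for A:
  A → L: FIRST = { 'e' }
  A → C / A: FIRST = { 'e' }
Productions for L:
  L → e +: FIRST = { 'e' }
  L → A C: FIRST = { 'e' }
  L → C L: FIRST = { 'e' }
C has only one production, so no FIRST/FIRST conflict is possible there.

Conflict for A: A → L and A → C / A
  Overlap: { 'e' }
Conflict for L: L → e + and L → A C
  Overlap: { 'e' }
Conflict for L: L → e + and L → C L
  Overlap: { 'e' }
Conflict for L: L → A C and L → C L
  Overlap: { 'e' }

Answer: Yes. A → L / A → C '/' A on { 'e' }; L → e '+' / L → A C on { 'e' }; L → e '+' / L → C L on { 'e' }; L → A C / L → C L on { 'e' }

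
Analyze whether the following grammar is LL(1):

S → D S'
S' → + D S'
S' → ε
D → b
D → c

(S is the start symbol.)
A grammar is LL(1) if for each non-terminal N with multiple productions, the predict sets of those productions are pairwise disjoint, where PREDICT(N → α) = (FIRST(α) \ {ε}) ∪ (FOLLOW(N) if α ⇒* ε).

Relevant sets:
  FOLLOW(S') = { $ }

For S':
  PREDICT(S' → '+' D S') = { '+' }
  PREDICT(S' → ε) = { $ }
For D:
  PREDICT(D → b) = { 'b' }
  PREDICT(D → c) = { 'c' }
S has a single production, so nothing to check there.

All predict sets are disjoint. The grammar IS LL(1).

Answer: Yes, the grammar is LL(1).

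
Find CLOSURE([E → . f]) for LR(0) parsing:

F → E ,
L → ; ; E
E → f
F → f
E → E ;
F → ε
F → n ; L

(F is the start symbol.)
To compute CLOSURE, for each item [A → α.Bβ] where B is a non-terminal, add [B → .γ] for all productions B → γ; repeat for the newly added items until nothing changes.

Start with: [E → . f]
The dot precedes the terminal f, so nothing is added.

CLOSURE = { [E → . f] }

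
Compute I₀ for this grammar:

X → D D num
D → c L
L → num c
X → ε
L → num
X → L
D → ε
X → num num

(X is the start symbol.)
{ [D → . c L], [D → .], [L → . num c], [L → . num], [X → . D D num], [X → . L], [X → . num num], [X → .], [X' → . X] }

First, augment the grammar with X' → X
I₀ = CLOSURE({ [X' → . X] }):
  [X' → . X] has the dot before X: add [X → . D D num], [X → .], [X → . L], [X → . num num]
  [X → . D D num] has the dot before D: add [D → . c L], [D → .]
  [X → . L] has the dot before L: add [L → . num c], [L → . num]
No further items can be added.

I₀ = { [D → . c L], [D → .], [L → . num c], [L → . num], [X → . D D num], [X → . L], [X → . num num], [X → .], [X' → . X] }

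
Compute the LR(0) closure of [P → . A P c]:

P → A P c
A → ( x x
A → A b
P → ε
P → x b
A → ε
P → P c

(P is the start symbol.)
To compute CLOSURE, for each item [A → α.Bβ] where B is a non-terminal, add [B → .γ] for all productions B → γ; repeat for the newly added items until nothing changes.

Start with: [P → . A P c]
  [P → . A P c] has the dot before A: add [A → . ( x x], [A → . A b], [A → .]
No further items can be added.

CLOSURE = { [A → . ( x x], [A → . A b], [A → .], [P → . A P c] }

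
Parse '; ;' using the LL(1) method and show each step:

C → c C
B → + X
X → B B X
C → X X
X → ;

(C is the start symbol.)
LL(1) parsing maintains a stack (initially the start symbol over $) and the input. At each step: if the stack top is a terminal, match it against the current input token; if it is a non-terminal N, replace it with the RHS of M[N, lookahead] (the unique production whose predict set contains the lookahead).

Stack is shown with the top on the left.

Stack  Input  Action
--------------------
C $    ; ; $  output C → X X
X X $  ; ; $  output X → ;
; X $  ; ; $  match ';'
X $    ; $    output X → ;
; $    ; $    match ';'
$      $      accept

The string is accepted.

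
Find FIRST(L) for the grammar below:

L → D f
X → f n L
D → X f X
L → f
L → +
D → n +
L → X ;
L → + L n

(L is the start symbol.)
To compute FIRST(L), examine every production with L on the left-hand side, reading each right-hand side left to right until a non-nullable symbol is reached.

FIRST sets of the other non-terminals involved (by the same procedure, iterated to a fixed point):
  FIRST(D) = { 'f', 'n' }
  FIRST(X) = { 'f' }

From L → D f:
  - D is a non-terminal: add FIRST(D) \ {ε} = { 'f', 'n' }
    D is not nullable, so stop
From L → f:
  - f is a terminal: add 'f' and stop
From L → +:
  - '+' is a terminal: add '+' and stop
From L → X ;:
  - X is a non-terminal: add FIRST(X) \ {ε} = { 'f' }
    X is not nullable, so stop
From L → + L n:
  - '+' is a terminal: add '+' and stop

Collecting: FIRST(L) = { '+', 'f', 'n' }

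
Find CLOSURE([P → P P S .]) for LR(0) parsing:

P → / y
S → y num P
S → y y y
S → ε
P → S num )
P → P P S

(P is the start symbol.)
Start with: [P → P P S .]
The dot is at the end, so nothing is added.

CLOSURE = { [P → P P S .] }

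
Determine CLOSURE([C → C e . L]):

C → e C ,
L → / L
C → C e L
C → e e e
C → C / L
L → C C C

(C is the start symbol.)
Start with: [C → C e . L]
  [C → C e . L] has the dot before L: add [L → . / L], [L → . C C C]
  [L → . C C C] has the dot before C: add [C → . e C ,], [C → . C e L], [C → . e e e], [C → . C / L]
No further items can be added.

CLOSURE = { [C → . C / L], [C → . C e L], [C → . e C ,], [C → . e e e], [C → C e . L], [L → . / L], [L → . C C C] }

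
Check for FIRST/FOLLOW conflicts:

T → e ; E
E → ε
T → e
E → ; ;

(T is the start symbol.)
No FIRST/FOLLOW conflicts.

A FIRST/FOLLOW conflict occurs when a non-terminal N has a nullable alternative N → β (β ⇒* ε) and another alternative N → α with FIRST(α) ∩ FOLLOW(N) ≠ ∅: on such a lookahead the parser cannot decide between expanding α and letting N vanish via β.

Nullable non-terminals: E.

E: nullable alternative(s) E → ε; FOLLOW(E) = { $ }
  E → ε: FIRST \ {ε} = { } — this is the only nullable alternative, skip
  E → ; ;: FIRST \ {ε} = { ';' } — disjoint from FOLLOW(E)

T has no nullable alternative, so no FIRST/FOLLOW check is needed there.

No FIRST/FOLLOW conflicts found.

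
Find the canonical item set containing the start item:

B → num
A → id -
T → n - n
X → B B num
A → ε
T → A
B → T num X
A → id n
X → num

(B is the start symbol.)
{ [A → . id -], [A → . id n], [A → .], [B → . T num X], [B → . num], [B' → . B], [T → . A], [T → . n - n] }

First, augment the grammar with B' → B
I₀ = CLOSURE({ [B' → . B] }):
  [B' → . B] has the dot before B: add [B → . num], [B → . T num X]
  [B → . T num X] has the dot before T: add [T → . n - n], [T → . A]
  [T → . A] has the dot before A: add [A → . id -], [A → .], [A → . id n]
No further items can be added.

I₀ = { [A → . id -], [A → . id n], [A → .], [B → . T num X], [B → . num], [B' → . B], [T → . A], [T → . n - n] }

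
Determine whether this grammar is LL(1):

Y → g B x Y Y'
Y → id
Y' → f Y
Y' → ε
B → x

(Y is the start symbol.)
A grammar is LL(1) if for each non-terminal N with multiple productions, the predict sets of those productions are pairwise disjoint, where PREDICT(N → α) = (FIRST(α) \ {ε}) ∪ (FOLLOW(N) if α ⇒* ε).

Relevant sets:
  FOLLOW(Y') = { $, 'f' }

For Y:
  PREDICT(Y → g B x Y Y') = { 'g' }
  PREDICT(Y → id) = { 'id' }
For Y':
  PREDICT(Y' → f Y) = { 'f' }
  PREDICT(Y' → ε) = { $, 'f' }
B has a single production, so nothing to check there.

Conflict found: Predict set conflict for Y': { 'f' }
The grammar is NOT LL(1).

Answer: No. Predict set conflict for Y': { 'f' }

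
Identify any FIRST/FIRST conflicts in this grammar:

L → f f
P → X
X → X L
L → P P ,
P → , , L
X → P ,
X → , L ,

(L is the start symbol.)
Yes. P → X / P → ',' ',' L on { ',' }; X → X L / X → P ',' on { ',' }; X → X L / X → ',' L ',' on { ',' }; X → P ',' / X → ',' L ',' on { ',' }

A FIRST/FIRST conflict occurs when two productions N → α and N → β for the same non-terminal have FIRST(α) ∩ FIRST(β) ≠ ∅ (with ε ∈ FIRST of a nullable right-hand side, so two nullable alternatives also conflict).

FIRST sets of the non-terminals at (or reachable through a nullable prefix from) the front of some alternative:
  FIRST(P) = { ',' }
  FIRST(X) = { ',' }

Productions for L:
  L → f f: FIRST = { 'f' }
  L → P P ,: FIRST = { ',' }
Productions for P:
  P → X: FIRST = { ',' }
  P → , , L: FIRST = { ',' }
Productions for X:
  X → X L: FIRST = { ',' }
  X → P ,: FIRST = { ',' }
  X → , L ,: FIRST = { ',' }

Conflict for P: P → X and P → , , L
  Overlap: { ',' }
Conflict for X: X → X L and X → P ,
  Overlap: { ',' }
Conflict for X: X → X L and X → , L ,
  Overlap: { ',' }
Conflict for X: X → P , and X → , L ,
  Overlap: { ',' }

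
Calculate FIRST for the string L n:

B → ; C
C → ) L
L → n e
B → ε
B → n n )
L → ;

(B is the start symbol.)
{ ';', 'n' }

FIRST sets of the non-terminals involved (from the grammar, by fixed-point iteration):
  FIRST(L) = { ';', 'n' }

To compute FIRST(L n), process the symbols left to right:
Symbol L is a non-terminal. Add FIRST(L) \ {ε} = { ';', 'n' }
L is not nullable (ε ∉ FIRST(L)), so stop here.
FIRST(L n) = { ';', 'n' }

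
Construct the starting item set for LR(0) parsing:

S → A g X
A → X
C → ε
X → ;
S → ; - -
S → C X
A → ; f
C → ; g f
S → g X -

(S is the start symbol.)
First, augment the grammar with S' → S
I₀ = CLOSURE({ [S' → . S] }):
  [S' → . S] has the dot before S: add [S → . A g X], [S → . ; - -], [S → . C X], [S → . g X -]
  [S → . A g X] has the dot before A: add [A → . X], [A → . ; f]
  [S → . C X] has the dot before C: add [C → .], [C → . ; g f]
  [A → . X] has the dot before X: add [X → . ;]
No further items can be added.

I₀ = { [A → . ; f], [A → . X], [C → . ; g f], [C → .], [S → . ; - -], [S → . A g X], [S → . C X], [S → . g X -], [S' → . S], [X → . ;] }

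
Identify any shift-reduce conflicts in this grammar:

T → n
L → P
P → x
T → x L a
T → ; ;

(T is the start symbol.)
Augment with T' → T and build the canonical LR(0) collection (I0 = CLOSURE({[T' → . T]}), then GOTO on every symbol after a dot until no new states appear). It has 10 states:
  I0: { [T → . ; ;], [T → . n], [T → . x L a], [T' → . T] }  — shift
  I1: { [T → ; . ;] }  — shift
  I2: { [T' → T .] }  — accept
  I3: { [T → n .] }  — reduce
  I4: { [L → . P], [P → . x], [T → x . L a] }  — shift
  I5: { [T → x L . a] }  — shift
  I6: { [L → P .] }  — reduce
  I7: { [P → x .] }  — reduce
  I8: { [T → x L a .] }  — reduce
  I9: { [T → ; ; .] }  — reduce

No state contains both a complete item and a shift item.

Answer: No shift-reduce conflicts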